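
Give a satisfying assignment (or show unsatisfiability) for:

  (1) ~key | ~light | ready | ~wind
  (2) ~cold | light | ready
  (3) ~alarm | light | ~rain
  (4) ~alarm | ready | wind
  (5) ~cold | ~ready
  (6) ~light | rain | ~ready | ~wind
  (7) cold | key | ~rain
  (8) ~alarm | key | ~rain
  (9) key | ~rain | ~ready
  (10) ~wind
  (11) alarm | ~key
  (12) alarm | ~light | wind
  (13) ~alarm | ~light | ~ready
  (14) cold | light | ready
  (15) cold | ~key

Unit clause (~wind) forces wind = False.
Try cold = True:
  (~cold | ~ready) forces ready = False.
  (~cold | light | ready) forces light = True.
  (~alarm | ready | wind) forces alarm = False.
  clause (alarm | ~light | wind) is falsified — backtrack.
So cold = False.
  then (cold | ~key) forces key = False.
  then (cold | key | ~rain) forces rain = False.
Set light = False.
  then (cold | light | ready) forces ready = True.
Set alarm = False.
All clauses satisfied.

cold=F, light=F, alarm=F, rain=F, key=F, wind=F, ready=T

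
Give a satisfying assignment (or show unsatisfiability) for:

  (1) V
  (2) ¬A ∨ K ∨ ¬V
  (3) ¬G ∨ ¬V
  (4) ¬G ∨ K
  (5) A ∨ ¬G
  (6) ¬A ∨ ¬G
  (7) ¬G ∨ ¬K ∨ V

Unit clause (V) forces V = True.
In (¬G ∨ ¬V) only ¬G is left, so G = False.
Set A = False.
Set K = False.
Check each clause:
  (V): V holds.
  (¬A ∨ K ∨ ¬V): ¬A holds.
  (¬G ∨ ¬V): ¬G holds.
  (¬G ∨ K): ¬G holds.
  (A ∨ ¬G): ¬G holds.
  (¬A ∨ ¬G): ¬A holds.
  (¬G ∨ ¬K ∨ V): ¬G holds.
All clauses satisfied.

V = True, G = False, A = False, K = False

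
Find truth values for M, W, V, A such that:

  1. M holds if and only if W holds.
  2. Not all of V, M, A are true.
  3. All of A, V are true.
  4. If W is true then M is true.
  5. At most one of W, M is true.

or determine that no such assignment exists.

M=F, W=F, V=T, A=T

  (1) M=F, W=F — same ✓
  (2) {V, M, A}: 2/3 true — not all ✓
  (3) {A, V}: all 2 true ✓
  (4) W=F ⇒ M: vacuous ✓
  (5) {W, M}: 0 true — at most one ✓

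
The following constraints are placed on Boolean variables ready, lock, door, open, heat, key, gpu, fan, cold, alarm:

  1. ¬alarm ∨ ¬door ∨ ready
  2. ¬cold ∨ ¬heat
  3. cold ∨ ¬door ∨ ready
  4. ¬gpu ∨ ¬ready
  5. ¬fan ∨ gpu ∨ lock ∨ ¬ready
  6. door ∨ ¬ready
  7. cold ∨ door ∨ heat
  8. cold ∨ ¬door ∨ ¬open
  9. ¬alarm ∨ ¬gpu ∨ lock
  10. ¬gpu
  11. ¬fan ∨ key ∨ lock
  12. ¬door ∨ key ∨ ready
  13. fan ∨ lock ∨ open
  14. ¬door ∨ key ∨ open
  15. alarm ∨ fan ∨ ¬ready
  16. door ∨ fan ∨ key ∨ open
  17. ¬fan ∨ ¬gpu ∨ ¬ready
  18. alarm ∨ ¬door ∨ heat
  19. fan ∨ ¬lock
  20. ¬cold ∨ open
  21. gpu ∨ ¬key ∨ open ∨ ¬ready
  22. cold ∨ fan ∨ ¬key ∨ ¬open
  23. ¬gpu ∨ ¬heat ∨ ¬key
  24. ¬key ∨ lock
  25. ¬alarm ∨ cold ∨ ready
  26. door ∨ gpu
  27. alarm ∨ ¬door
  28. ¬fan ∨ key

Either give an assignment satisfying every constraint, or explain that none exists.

ready: True; lock: True; door: True; open: True; heat: False; key: True; gpu: False; fan: True; cold: True; alarm: True

Unit clause (¬gpu) forces gpu = False.
In (door ∨ gpu) only door is left, so door = True.
In (alarm ∨ ¬door) only alarm is left, so alarm = True.
In (¬alarm ∨ ¬door ∨ ready) only ready is left, so ready = True.
Set lock = True.
  then (fan ∨ ¬lock) forces fan = True.
  then (¬fan ∨ key) forces key = True.
  then (gpu ∨ ¬key ∨ open ∨ ¬ready) forces open = True.
  then (cold ∨ ¬door ∨ ¬open) forces cold = True.
  then (¬cold ∨ ¬heat) forces heat = False.
All clauses satisfied.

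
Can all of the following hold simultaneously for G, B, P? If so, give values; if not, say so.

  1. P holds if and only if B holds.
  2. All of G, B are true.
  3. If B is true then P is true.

G = True, B = True, P = True

  (1) P=T, B=T — same ✓
  (2) {G, B}: all 2 true ✓
  (3) B=T ⇒ P: T ✓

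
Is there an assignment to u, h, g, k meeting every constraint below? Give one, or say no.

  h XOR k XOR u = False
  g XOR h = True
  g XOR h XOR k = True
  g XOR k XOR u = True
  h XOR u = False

u = False, h = False, g = True, k = False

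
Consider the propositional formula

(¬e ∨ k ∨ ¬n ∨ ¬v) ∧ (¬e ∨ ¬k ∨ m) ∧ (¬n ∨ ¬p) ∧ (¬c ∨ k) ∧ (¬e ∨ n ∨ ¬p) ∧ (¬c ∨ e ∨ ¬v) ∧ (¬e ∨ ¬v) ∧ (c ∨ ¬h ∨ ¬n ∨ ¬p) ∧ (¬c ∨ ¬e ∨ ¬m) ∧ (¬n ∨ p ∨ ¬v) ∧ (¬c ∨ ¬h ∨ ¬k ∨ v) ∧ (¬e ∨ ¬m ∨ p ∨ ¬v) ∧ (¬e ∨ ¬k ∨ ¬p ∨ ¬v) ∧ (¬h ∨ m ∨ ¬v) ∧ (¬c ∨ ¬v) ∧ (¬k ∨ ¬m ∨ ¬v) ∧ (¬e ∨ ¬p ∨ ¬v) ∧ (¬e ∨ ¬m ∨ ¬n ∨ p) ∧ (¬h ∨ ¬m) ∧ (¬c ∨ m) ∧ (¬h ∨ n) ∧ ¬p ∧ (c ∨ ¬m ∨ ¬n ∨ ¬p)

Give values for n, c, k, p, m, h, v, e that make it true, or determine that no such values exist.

n: True; c: False; k: False; p: False; m: True; h: False; v: False; e: False

Unit clause (¬p) forces p = False.
Set n = True.
  then (¬n ∨ p ∨ ¬v) forces v = False.
Set c = False.
Set k = False.
Set m = True.
  then (¬e ∨ ¬m ∨ ¬n ∨ p) forces e = False.
  then (¬h ∨ ¬m) forces h = False.
All clauses satisfied.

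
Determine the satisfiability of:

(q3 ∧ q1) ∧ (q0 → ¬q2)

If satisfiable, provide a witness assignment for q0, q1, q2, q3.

q0=F, q1=T, q2=F, q3=T

  q3 ∧ q1 = True
  q0 → ¬q2 = True
    ¬q2 = True
Both conjuncts True, so the formula holds.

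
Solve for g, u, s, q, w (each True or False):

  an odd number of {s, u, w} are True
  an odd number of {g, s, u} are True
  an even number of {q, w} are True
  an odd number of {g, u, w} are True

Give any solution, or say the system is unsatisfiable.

g = True, u = True, s = True, q = True, w = True

{s, u, w}: 3 true → odd ✓
{g, s, u}: 3 true → odd ✓
{q, w}: 2 true → even ✓
{g, u, w}: 3 true → odd ✓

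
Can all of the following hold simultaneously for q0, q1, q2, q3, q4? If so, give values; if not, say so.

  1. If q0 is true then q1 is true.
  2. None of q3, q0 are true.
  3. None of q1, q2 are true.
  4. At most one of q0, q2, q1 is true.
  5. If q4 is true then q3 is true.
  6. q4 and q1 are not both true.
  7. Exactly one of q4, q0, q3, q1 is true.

Case q4 = True:
  (2) forces q3 = False.
  Constraint (5) is violated (q4=T, q3=F) — contradiction.
Case q4 = False:
  (2) forces q3 = False.
  (2) forces q0 = False.
  (3) forces q1 = False.
  Constraint (7) is violated (q4=F, q0=F, q3=F, q1=F) — contradiction.
Both cases fail — unsatisfiable.

The formula is unsatisfiable.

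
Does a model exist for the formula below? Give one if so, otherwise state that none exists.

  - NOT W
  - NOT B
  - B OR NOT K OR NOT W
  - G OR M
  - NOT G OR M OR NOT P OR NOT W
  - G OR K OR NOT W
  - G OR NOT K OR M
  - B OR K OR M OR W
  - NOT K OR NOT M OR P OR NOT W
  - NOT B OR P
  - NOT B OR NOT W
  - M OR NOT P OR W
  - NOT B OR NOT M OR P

K = True; G = True; W = False; M = True; P = True; B = False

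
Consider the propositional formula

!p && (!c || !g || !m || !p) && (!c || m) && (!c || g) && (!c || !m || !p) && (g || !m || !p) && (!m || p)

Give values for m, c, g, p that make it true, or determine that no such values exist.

m = False, c = False, g = True, p = False

Unit clause (!p) forces p = False.
In (!m || p) only !m is left, so m = False.
In (!c || m) only !c is left, so c = False.
Set g = True.
Check each clause:
  (!p): !p holds.
  (!c || !g || !m || !p): !c holds.
  (!c || m): !c holds.
  (!c || g): !c holds.
  (!c || !m || !p): !c holds.
  (g || !m || !p): g holds.
  (!m || p): !m holds.
All clauses satisfied.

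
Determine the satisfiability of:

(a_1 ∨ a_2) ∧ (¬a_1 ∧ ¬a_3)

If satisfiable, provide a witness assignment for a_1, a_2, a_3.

a_1=F, a_2=T, a_3=F

  a_1 ∨ a_2 = True
  ¬a_1 ∧ ¬a_3 = True
    ¬a_1 = True
    ¬a_3 = True
Both conjuncts True, so the formula holds.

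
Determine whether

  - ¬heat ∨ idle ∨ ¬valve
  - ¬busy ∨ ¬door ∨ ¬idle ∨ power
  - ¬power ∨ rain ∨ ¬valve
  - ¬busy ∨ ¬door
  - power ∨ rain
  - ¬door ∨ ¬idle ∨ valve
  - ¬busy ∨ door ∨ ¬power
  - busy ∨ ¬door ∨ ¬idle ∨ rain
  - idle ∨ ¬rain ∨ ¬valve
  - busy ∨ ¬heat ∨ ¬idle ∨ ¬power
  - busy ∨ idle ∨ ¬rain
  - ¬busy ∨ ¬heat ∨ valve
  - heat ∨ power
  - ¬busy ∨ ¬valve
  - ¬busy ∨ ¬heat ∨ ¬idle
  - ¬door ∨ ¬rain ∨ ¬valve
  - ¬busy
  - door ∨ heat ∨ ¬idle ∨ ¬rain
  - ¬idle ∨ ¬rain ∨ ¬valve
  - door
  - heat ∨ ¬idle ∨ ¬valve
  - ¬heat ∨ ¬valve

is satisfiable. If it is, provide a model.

busy: False, idle: False, rain: False, heat: True, power: True, valve: False, door: True

Unit clause (¬busy) forces busy = False.
Unit clause (door) forces door = True.
Try idle = True:
  (¬door ∨ ¬idle ∨ valve) forces valve = True.
  (busy ∨ ¬door ∨ ¬idle ∨ rain) forces rain = True.
  clause (¬door ∨ ¬rain ∨ ¬valve) is falsified — backtrack.
So idle = False.
  then (busy ∨ idle ∨ ¬rain) forces rain = False.
  then (power ∨ rain) forces power = True.
  then (¬power ∨ rain ∨ ¬valve) forces valve = False.
Set heat = True.
All clauses satisfied.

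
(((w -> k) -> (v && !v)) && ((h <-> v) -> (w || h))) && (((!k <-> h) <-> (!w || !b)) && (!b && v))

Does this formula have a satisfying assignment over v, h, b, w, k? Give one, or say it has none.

v: True, h: True, b: False, w: True, k: False

  ((w -> k) -> (v && !v)) && ((h <-> v) -> (w || h)) = True
    (w -> k) -> (v && !v) = True
      w -> k = False
      v && !v = False
        !v = False
    (h <-> v) -> (w || h) = True
      h <-> v = True
      w || h = True
  ((!k <-> h) <-> (!w || !b)) && (!b && v) = True
    (!k <-> h) <-> (!w || !b) = True
      !k <-> h = True
        !k = True
      !w || !b = True
        !w = False
        !b = True
    !b && v = True
      !b = True
Both conjuncts True, so the formula holds.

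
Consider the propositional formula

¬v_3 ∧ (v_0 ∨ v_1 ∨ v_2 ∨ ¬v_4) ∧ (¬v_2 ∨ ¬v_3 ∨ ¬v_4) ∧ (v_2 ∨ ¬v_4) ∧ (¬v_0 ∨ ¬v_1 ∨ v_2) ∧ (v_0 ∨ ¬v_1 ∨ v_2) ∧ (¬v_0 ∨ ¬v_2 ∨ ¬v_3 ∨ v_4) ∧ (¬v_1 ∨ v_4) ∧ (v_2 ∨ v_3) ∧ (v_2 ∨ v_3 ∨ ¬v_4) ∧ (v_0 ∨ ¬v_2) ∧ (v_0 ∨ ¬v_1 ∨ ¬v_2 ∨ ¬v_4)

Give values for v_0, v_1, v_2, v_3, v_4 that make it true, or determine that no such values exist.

v_0: True; v_1: False; v_2: True; v_3: False; v_4: False

Unit clause (¬v_3) forces v_3 = False.
In (v_2 ∨ v_3) only v_2 is left, so v_2 = True.
In (v_0 ∨ ¬v_2) only v_0 is left, so v_0 = True.
Set v_1 = False.
Set v_4 = False.
All clauses satisfied.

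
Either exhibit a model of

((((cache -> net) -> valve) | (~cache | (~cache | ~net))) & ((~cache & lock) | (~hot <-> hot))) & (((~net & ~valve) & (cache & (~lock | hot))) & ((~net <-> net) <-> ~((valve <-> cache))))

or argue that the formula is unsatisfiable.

Unsatisfiable — no assignment works.

Case net = True: the conjunct ~net is False.
Case net = False: the formula simplifies to ((~cache & lock) | (~hot <-> hot)) & ((~valve & (cache & (~lock | hot))) & (valve <-> cache)).
  cache = True: simplifies to (~hot <-> hot) & ((~valve & (~lock | hot)) & valve).
    valve = True: the conjunct ~valve is False.
    valve = False: the conjunct valve is False.
  cache = False: the conjunct cache is False.
Both cases fail — unsatisfiable.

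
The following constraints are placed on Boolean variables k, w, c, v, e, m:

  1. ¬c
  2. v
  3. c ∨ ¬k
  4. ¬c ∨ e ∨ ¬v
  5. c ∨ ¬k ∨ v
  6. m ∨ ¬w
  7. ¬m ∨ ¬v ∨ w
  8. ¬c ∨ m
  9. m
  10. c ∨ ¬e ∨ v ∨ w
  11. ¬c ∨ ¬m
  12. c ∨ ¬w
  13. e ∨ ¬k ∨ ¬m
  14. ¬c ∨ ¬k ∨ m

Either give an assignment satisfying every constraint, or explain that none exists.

The formula is unsatisfiable.

Case c = True:
  Clause (¬c) is falsified — contradiction.
Case c = False:
  (v) forces v = True.
  (c ∨ ¬k) forces k = False.
  (m) forces m = True.
  (¬m ∨ ¬v ∨ w) forces w = True.
  Clause (c ∨ ¬w) is falsified — contradiction.
Both cases fail, so the formula is unsatisfiable.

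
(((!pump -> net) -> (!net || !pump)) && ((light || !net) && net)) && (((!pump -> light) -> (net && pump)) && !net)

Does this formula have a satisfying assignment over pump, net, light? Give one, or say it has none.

Case net = True: the conjunct !net is False.
Case net = False: the conjunct net is False.
Both cases fail — unsatisfiable.

UNSATISFIABLE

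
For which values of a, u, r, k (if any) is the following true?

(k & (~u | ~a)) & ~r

a = False; u = False; r = False; k = True

  k & (~u | ~a) = True
    ~u | ~a = True
      ~u = True
      ~a = True
  ~r = True
Both conjuncts True, so the formula holds.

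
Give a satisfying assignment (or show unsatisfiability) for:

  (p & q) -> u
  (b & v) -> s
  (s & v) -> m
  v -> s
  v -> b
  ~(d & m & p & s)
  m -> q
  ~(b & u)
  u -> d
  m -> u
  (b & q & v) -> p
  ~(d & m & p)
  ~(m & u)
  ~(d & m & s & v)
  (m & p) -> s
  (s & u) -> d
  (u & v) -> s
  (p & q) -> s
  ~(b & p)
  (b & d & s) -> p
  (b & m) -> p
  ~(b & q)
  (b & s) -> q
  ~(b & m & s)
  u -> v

v = False, d = False, q = True, p = False, b = False, u = False, s = True, m = False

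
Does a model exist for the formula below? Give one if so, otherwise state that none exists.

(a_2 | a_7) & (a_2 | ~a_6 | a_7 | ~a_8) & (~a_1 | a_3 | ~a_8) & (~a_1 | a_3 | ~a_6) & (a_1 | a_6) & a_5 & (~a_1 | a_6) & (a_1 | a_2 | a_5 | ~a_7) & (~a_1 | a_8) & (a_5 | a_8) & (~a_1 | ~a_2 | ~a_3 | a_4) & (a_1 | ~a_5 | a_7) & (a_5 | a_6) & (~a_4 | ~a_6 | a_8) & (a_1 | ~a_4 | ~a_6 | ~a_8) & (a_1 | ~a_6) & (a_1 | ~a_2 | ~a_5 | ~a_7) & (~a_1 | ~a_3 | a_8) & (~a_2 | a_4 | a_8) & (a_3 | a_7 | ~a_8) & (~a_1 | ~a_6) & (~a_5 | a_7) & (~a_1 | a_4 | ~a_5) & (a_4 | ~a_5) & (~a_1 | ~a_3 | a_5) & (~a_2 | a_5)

UNSATISFIABLE

Case a_1 = True:
  (a_5) forces a_5 = True.
  (~a_1 | a_6) forces a_6 = True.
  Clause (~a_1 | ~a_6) is falsified — contradiction.
Case a_1 = False:
  (a_1 | a_6) forces a_6 = True.
  Clause (a_1 | ~a_6) is falsified — contradiction.
Both cases fail, so the formula is unsatisfiable.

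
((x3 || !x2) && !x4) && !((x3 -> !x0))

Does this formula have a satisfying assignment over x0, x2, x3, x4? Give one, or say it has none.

x0=T, x2=F, x3=T, x4=F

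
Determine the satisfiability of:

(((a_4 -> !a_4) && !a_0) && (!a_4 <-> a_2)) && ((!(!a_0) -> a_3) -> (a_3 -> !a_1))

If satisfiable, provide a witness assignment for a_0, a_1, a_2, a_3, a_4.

a_0: False, a_1: False, a_2: True, a_3: False, a_4: False

  ((a_4 -> !a_4) && !a_0) && (!a_4 <-> a_2) = True
    (a_4 -> !a_4) && !a_0 = True
      a_4 -> !a_4 = True
        !a_4 = True
      !a_0 = True
    !a_4 <-> a_2 = True
      !a_4 = True
  (!(!a_0) -> a_3) -> (a_3 -> !a_1) = True
    !(!a_0) -> a_3 = True
      !(!a_0) = False
        !a_0 = True
    a_3 -> !a_1 = True
      !a_1 = True
Both conjuncts True, so the formula holds.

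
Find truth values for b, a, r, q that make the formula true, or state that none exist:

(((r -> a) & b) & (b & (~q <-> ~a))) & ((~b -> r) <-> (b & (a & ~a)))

Unsatisfiable

Case b = True: the formula simplifies to ((r -> a) & (~q <-> ~a)) & (a & ~a).
  a = True: the conjunct ~a is False.
  a = False: the conjunct a is False.
Case b = False: the conjunct b is False.
Both cases fail — unsatisfiable.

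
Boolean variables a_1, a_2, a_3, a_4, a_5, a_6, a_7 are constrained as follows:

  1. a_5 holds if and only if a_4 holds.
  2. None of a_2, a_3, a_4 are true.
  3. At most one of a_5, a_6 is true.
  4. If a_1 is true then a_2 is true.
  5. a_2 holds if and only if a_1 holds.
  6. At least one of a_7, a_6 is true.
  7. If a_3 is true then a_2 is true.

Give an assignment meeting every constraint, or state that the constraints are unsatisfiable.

a_1=F, a_2=F, a_3=F, a_4=F, a_5=F, a_6=F, a_7=T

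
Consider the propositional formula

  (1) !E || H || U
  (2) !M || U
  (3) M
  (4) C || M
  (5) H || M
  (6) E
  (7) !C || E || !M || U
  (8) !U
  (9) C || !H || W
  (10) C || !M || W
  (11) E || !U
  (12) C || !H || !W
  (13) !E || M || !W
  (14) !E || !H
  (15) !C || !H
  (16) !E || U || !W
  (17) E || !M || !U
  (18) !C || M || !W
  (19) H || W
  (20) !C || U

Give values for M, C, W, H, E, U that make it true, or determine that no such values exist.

Case M = True:
  (!M || U) forces U = True.
  Clause (!U) is falsified — contradiction.
Case M = False:
  Clause (M) is falsified — contradiction.
Both cases fail, so the formula is unsatisfiable.

Unsatisfiable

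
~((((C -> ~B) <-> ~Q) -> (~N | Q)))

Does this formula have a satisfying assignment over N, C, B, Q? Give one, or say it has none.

N = True, C = False, B = True, Q = False

  ~((((C -> ~B) <-> ~Q) -> (~N | Q))) = True
    ((C -> ~B) <-> ~Q) -> (~N | Q) = False
      (C -> ~B) <-> ~Q = True
        C -> ~B = True
          ~B = False
        ~Q = True
      ~N | Q = False
        ~N = False
The formula evaluates to True.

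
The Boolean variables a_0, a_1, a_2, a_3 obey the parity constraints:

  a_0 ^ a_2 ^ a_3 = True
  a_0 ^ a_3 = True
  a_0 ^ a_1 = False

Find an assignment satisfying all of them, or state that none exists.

a_0: True, a_1: True, a_2: False, a_3: False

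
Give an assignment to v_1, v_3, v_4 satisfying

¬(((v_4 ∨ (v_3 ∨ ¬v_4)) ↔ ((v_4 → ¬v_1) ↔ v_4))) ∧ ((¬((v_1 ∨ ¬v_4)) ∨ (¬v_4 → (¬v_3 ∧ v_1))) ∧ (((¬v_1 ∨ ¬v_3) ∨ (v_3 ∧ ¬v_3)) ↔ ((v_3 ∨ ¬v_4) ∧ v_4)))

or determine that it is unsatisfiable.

No satisfying assignment exists.

Case v_4 = True: the formula simplifies to ¬(¬v_1) ∧ (((¬v_1 ∨ ¬v_3) ∨ (v_3 ∧ ¬v_3)) ↔ v_3).
  v_3 = True: simplifies to ¬(¬v_1) ∧ ¬v_1.
    v_1 = True: the conjunct ¬v_1 is False.
    v_1 = False: the conjunct ¬(¬v_1) becomes ¬(¬False) = False.
  v_3 = False: the conjunct ((¬v_1 ∨ ¬v_3) ∨ (v_3 ∧ ¬v_3)) ↔ v_3 becomes (True ∨ False) ↔ False = False.
Case v_4 = False: the formula simplifies to (¬v_3 ∧ v_1) ∧ ¬(((¬v_1 ∨ ¬v_3) ∨ (v_3 ∧ ¬v_3))).
  v_3 = True: the conjunct ¬v_3 is False.
  v_3 = False: the conjunct ¬(((¬v_1 ∨ ¬v_3) ∨ (v_3 ∧ ¬v_3))) becomes ¬((True ∨ False)) = False.
Both cases fail — unsatisfiable.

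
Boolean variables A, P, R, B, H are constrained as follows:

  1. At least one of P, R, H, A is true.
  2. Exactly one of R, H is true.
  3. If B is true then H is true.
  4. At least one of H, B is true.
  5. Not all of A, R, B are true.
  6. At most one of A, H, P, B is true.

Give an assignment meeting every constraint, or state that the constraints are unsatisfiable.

A: False, P: False, R: False, B: False, H: True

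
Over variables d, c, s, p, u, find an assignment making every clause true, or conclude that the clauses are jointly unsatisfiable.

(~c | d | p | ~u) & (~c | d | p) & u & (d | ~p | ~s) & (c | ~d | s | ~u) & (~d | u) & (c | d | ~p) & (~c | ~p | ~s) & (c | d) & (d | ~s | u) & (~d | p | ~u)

Unit clause (u) forces u = True.
Set d = True.
  then (~d | p | ~u) forces p = True.
Set c = False.
  then (c | ~d | s | ~u) forces s = True.
All clauses satisfied.

d = True; c = False; s = True; p = True; u = True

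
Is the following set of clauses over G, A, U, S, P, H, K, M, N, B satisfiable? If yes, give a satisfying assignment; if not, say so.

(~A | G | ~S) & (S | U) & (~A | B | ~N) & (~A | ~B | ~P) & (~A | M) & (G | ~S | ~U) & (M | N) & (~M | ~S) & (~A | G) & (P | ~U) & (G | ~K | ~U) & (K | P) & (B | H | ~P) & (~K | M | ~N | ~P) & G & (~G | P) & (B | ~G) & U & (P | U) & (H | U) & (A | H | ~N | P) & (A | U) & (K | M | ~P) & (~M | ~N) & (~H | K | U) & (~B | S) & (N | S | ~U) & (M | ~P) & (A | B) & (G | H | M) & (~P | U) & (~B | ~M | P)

Case G = True:
  (~G | P) forces P = True.
  (B | ~G) forces B = True.
  (~A | ~B | ~P) forces A = False.
  (U) forces U = True.
  (~B | S) forces S = True.
  (~M | ~S) forces M = False.
  Clause (M | ~P) is falsified — contradiction.
Case G = False:
  Clause (G) is falsified — contradiction.
Both cases fail, so the formula is unsatisfiable.

The formula is unsatisfiable.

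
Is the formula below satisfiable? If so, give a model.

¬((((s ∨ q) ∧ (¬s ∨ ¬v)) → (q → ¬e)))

s = False; v = False; e = True; q = True

  ¬((((s ∨ q) ∧ (¬s ∨ ¬v)) → (q → ¬e))) = True
    ((s ∨ q) ∧ (¬s ∨ ¬v)) → (q → ¬e) = False
      (s ∨ q) ∧ (¬s ∨ ¬v) = True
        s ∨ q = True
        ¬s ∨ ¬v = True
          ¬s = True
          ¬v = True
      q → ¬e = False
        ¬e = False
The formula evaluates to True.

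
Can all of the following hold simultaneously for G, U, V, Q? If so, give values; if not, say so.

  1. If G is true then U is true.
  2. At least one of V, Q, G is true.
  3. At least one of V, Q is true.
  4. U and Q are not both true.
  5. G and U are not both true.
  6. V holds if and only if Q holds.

G = False; U = False; V = True; Q = True

  (1) G=F ⇒ U: vacuous ✓
  (2) {V, Q, G}: 2 true — at least one ✓
  (3) {V, Q}: 2 true — at least one ✓
  (4) U=F, Q=T — not both ✓
  (5) G=F, U=F — not both ✓
  (6) V=T, Q=T — same ✓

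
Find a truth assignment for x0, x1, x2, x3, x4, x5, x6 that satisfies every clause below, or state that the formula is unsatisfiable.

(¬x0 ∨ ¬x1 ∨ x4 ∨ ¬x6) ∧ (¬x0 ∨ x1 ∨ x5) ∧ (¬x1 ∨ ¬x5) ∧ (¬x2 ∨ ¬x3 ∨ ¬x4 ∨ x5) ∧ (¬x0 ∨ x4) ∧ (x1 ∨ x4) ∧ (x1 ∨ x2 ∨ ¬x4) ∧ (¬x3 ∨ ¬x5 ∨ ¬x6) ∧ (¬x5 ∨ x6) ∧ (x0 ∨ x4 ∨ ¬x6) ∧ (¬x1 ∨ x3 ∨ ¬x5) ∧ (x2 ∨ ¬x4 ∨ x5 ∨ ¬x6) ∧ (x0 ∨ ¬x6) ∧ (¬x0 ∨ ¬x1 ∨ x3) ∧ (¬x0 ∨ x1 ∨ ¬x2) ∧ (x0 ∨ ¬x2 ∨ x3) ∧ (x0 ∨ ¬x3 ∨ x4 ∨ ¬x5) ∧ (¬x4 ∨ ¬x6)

Set x0 = True.
  then (¬x0 ∨ x4) forces x4 = True.
  then (¬x4 ∨ ¬x6) forces x6 = False.
  then (¬x5 ∨ x6) forces x5 = False.
  then (¬x0 ∨ x1 ∨ x5) forces x1 = True.
  then (¬x0 ∨ ¬x1 ∨ x3) forces x3 = True.
  then (¬x2 ∨ ¬x3 ∨ ¬x4 ∨ x5) forces x2 = False.
All clauses satisfied.

x0 = True, x1 = True, x2 = False, x3 = True, x4 = True, x5 = False, x6 = False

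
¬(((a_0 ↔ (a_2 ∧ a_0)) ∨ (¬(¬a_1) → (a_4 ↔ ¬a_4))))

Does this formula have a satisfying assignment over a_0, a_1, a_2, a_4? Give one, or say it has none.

a_0=T, a_1=T, a_2=F, a_4=F

  ¬(((a_0 ↔ (a_2 ∧ a_0)) ∨ (¬(¬a_1) → (a_4 ↔ ¬a_4)))) = True
    (a_0 ↔ (a_2 ∧ a_0)) ∨ (¬(¬a_1) → (a_4 ↔ ¬a_4)) = False
      a_0 ↔ (a_2 ∧ a_0) = False
        a_2 ∧ a_0 = False
      ¬(¬a_1) → (a_4 ↔ ¬a_4) = False
        ¬(¬a_1) = True
          ¬a_1 = False
        a_4 ↔ ¬a_4 = False
          ¬a_4 = True
The formula evaluates to True.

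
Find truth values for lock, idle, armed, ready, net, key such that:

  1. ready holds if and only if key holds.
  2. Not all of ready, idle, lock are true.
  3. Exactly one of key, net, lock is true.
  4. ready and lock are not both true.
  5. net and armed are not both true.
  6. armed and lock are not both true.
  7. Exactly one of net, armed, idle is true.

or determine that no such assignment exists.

lock: False; idle: False; armed: True; ready: True; net: False; key: True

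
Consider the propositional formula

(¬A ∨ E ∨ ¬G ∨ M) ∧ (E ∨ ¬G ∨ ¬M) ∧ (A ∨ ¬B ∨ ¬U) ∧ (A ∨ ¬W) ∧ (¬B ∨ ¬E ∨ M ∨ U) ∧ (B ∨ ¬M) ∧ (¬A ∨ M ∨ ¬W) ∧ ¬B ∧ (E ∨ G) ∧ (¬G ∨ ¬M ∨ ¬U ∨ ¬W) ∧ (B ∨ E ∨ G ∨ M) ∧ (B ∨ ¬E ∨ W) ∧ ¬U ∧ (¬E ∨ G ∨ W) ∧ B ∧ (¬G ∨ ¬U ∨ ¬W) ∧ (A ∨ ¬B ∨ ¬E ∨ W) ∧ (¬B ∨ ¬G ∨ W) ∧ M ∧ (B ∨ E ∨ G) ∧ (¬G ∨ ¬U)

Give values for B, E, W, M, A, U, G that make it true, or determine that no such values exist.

UNSATISFIABLE

Case B = True:
  Clause (¬B) is falsified — contradiction.
Case B = False:
  Clause (B) is falsified — contradiction.
Both cases fail, so the formula is unsatisfiable.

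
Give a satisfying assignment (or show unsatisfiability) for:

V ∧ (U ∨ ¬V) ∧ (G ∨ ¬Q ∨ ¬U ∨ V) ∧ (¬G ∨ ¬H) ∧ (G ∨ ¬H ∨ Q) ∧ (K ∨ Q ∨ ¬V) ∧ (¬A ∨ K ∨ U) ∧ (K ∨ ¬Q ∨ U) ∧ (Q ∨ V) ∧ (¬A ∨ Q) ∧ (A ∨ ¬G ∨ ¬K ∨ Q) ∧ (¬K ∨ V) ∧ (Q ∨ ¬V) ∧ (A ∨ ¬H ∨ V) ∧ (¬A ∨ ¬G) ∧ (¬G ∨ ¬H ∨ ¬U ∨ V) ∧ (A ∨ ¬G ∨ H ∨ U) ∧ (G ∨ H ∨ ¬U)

V = True; A = False; K = True; Q = True; G = False; H = True; U = True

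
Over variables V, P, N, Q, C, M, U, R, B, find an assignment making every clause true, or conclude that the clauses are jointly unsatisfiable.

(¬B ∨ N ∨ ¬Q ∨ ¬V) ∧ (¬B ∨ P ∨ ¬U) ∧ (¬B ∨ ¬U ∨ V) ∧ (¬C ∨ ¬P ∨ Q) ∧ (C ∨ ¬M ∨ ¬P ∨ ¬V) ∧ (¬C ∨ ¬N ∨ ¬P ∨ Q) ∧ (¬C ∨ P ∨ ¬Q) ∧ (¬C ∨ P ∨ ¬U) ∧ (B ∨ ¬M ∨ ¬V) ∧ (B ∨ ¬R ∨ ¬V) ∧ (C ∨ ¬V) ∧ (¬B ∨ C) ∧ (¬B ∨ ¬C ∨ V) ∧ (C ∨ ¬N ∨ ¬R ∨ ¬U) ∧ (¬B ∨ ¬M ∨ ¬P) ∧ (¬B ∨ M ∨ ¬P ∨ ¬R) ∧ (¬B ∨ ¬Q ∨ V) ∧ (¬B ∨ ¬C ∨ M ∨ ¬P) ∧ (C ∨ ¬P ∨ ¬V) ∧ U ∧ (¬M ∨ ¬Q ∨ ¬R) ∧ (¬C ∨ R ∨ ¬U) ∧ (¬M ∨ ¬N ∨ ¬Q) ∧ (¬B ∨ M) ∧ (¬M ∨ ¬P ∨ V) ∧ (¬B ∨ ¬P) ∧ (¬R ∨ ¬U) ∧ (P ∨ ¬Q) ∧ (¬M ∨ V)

V=F; P=T; N=F; Q=T; C=F; M=F; U=T; R=F; B=F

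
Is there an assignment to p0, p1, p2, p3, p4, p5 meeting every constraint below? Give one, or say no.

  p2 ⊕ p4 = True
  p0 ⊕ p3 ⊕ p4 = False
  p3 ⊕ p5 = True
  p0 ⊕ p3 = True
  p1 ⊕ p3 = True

p0 = True, p1 = True, p2 = False, p3 = False, p4 = True, p5 = True

p2 ⊕ p4 = F ⊕ T = True ✓
p0 ⊕ p3 ⊕ p4 = T ⊕ F ⊕ T = False ✓
p3 ⊕ p5 = F ⊕ T = True ✓
p0 ⊕ p3 = T ⊕ F = True ✓
p1 ⊕ p3 = T ⊕ F = True ✓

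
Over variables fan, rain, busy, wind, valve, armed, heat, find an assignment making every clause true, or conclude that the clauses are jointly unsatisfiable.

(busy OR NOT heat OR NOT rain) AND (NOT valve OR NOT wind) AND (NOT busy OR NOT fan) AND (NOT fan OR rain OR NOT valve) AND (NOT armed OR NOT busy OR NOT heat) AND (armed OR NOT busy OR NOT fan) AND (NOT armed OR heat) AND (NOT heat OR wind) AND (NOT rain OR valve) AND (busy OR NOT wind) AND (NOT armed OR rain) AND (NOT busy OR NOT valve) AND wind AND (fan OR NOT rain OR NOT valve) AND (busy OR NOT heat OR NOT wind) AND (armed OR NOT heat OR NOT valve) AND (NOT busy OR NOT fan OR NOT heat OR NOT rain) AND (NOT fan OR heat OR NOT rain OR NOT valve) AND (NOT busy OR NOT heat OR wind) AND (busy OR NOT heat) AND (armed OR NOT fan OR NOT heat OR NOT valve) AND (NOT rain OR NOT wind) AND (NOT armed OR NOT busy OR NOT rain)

Unit clause (wind) forces wind = True.
In (NOT rain OR NOT wind) only NOT rain is left, so rain = False.
In (NOT valve OR NOT wind) only NOT valve is left, so valve = False.
In (busy OR NOT wind) only busy is left, so busy = True.
In (NOT armed OR rain) only NOT armed is left, so armed = False.
In (NOT busy OR NOT fan) only NOT fan is left, so fan = False.
Set heat = True.
All clauses satisfied.

fan = False; rain = False; busy = True; wind = True; valve = False; armed = False; heat = True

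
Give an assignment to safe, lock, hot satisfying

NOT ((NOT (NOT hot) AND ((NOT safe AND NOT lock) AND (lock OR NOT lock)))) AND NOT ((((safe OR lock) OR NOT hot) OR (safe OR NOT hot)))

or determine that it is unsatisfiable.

Unsatisfiable

Case lock = True: the conjunct NOT ((((safe OR lock) OR NOT hot) OR (safe OR NOT hot))) becomes NOT ((True OR (safe OR NOT hot))) = False.
Case lock = False: the formula simplifies to NOT ((NOT (NOT hot) AND NOT safe)) AND NOT (((safe OR NOT hot) OR (safe OR NOT hot))).
  hot = True: simplifies to NOT (NOT safe) AND NOT ((safe OR safe)).
    safe = True: the conjunct NOT ((safe OR safe)) becomes NOT ((True OR True)) = False.
    safe = False: the conjunct NOT (NOT safe) becomes NOT (NOT False) = False.
  hot = False: the conjunct NOT (((safe OR NOT hot) OR (safe OR NOT hot))) becomes NOT ((True OR True)) = False.
Both cases fail — unsatisfiable.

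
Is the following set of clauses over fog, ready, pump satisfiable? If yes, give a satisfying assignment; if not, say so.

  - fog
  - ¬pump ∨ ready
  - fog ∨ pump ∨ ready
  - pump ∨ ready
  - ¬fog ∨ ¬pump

fog=T, ready=T, pump=F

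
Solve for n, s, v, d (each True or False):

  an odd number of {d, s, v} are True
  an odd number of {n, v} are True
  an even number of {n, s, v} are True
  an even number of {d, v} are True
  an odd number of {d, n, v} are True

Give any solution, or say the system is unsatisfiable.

n: True, s: True, v: False, d: False

{d, s, v}: 1 true → odd ✓
{n, v}: 1 true → odd ✓
{n, s, v}: 2 true → even ✓
{d, v}: 0 true → even ✓
{d, n, v}: 1 true → odd ✓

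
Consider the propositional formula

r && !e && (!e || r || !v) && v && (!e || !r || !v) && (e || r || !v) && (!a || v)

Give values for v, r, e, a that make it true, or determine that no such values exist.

Unit clause (r) forces r = True.
Unit clause (!e) forces e = False.
Unit clause (v) forces v = True.
Set a = True.
Check each clause:
  (r): r holds.
  (!e): !e holds.
  (!e || r || !v): !e holds.
  (v): v holds.
  (!e || !r || !v): !e holds.
  (e || r || !v): r holds.
  (!a || v): v holds.
All clauses satisfied.

v=T, r=T, e=F, a=T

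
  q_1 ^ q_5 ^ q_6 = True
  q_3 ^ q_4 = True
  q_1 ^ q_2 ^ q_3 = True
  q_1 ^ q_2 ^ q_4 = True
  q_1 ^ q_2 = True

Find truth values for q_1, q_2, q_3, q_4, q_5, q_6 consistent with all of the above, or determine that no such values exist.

Adding constraints 2, 3, 4 mod 2: every variable appears an even number of times on the left, so the left side is 0.
But the right sides sum to 1 (mod 2). 0 ≠ 1 — the system is inconsistent.

The formula is unsatisfiable.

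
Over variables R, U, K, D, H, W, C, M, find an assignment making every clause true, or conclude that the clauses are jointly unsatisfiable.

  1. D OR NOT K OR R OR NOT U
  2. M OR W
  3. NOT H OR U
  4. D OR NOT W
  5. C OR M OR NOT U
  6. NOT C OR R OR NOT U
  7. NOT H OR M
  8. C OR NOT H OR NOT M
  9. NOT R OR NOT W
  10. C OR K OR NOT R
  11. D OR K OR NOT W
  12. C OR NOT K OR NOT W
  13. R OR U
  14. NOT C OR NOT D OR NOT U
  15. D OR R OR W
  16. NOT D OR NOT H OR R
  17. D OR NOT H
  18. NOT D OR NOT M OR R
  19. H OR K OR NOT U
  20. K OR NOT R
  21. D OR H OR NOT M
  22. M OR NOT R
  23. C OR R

Set R = True.
  then (NOT R OR NOT W) forces W = False.
  then (K OR NOT R) forces K = True.
  then (M OR NOT R) forces M = True.
Set U = True.
Try D = False:
  (D OR NOT H) forces H = False.
  clause (D OR H OR NOT M) is falsified — backtrack.
So D = True.
  then (NOT C OR NOT D OR NOT U) forces C = False.
  then (C OR NOT H OR NOT M) forces H = False.
All clauses satisfied.

R = True; U = True; K = True; D = True; H = False; W = False; C = False; M = True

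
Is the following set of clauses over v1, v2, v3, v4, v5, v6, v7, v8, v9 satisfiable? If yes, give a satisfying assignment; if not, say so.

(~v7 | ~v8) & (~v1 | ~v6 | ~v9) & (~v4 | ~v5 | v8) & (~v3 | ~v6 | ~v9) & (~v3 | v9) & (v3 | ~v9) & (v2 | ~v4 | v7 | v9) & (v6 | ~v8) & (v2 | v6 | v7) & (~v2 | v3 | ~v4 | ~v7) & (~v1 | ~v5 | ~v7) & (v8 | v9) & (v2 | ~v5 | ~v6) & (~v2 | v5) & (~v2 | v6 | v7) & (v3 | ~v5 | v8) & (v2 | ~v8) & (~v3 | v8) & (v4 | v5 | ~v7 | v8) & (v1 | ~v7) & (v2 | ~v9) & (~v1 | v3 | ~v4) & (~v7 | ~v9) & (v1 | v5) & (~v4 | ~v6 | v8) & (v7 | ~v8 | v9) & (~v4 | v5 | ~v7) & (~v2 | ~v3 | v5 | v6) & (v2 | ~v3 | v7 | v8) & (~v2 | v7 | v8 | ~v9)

Case v3 = True:
  (~v3 | v9) forces v9 = True.
  (~v3 | ~v6 | ~v9) forces v6 = False.
  (v6 | ~v8) forces v8 = False.
  Clause (~v3 | v8) is falsified — contradiction.
Case v3 = False:
  (v3 | ~v9) forces v9 = False.
  (v8 | v9) forces v8 = True.
  (~v7 | ~v8) forces v7 = False.
  Clause (v7 | ~v8 | v9) is falsified — contradiction.
Both cases fail, so the formula is unsatisfiable.

No satisfying assignment exists.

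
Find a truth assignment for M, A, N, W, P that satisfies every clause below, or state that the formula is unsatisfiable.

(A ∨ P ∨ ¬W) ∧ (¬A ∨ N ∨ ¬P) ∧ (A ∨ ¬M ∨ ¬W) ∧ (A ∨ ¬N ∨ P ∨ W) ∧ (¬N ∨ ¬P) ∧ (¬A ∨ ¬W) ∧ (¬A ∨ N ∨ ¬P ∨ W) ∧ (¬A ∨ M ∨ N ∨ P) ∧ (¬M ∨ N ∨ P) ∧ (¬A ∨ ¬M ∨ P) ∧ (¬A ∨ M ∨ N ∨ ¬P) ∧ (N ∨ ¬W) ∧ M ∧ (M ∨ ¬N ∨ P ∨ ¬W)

M=T, A=F, N=F, W=F, P=T

Unit clause (M) forces M = True.
Try A = True:
  (¬A ∨ ¬W) forces W = False.
  (¬A ∨ ¬M ∨ P) forces P = True.
  (¬A ∨ N ∨ ¬P) forces N = True.
  clause (¬N ∨ ¬P) is falsified — backtrack.
So A = False.
  then (A ∨ ¬M ∨ ¬W) forces W = False.
Set N = False.
  then (¬M ∨ N ∨ P) forces P = True.
All clauses satisfied.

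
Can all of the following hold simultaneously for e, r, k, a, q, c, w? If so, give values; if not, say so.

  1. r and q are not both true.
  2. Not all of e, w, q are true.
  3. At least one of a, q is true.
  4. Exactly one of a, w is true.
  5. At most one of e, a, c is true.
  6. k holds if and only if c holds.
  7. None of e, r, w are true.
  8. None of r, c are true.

e: False, r: False, k: False, a: True, q: False, c: False, w: False

  (1) r=F, q=F — not both ✓
  (2) {e, w, q}: 0/3 true — not all ✓
  (3) {a, q}: 1 true — at least one ✓
  (4) {a, w}: 1 true — exactly one ✓
  (5) {e, a, c}: 1 true — at most one ✓
  (6) k=F, c=F — same ✓
  (7) {e, r, w}: 0 true — none ✓
  (8) {r, c}: 0 true — none ✓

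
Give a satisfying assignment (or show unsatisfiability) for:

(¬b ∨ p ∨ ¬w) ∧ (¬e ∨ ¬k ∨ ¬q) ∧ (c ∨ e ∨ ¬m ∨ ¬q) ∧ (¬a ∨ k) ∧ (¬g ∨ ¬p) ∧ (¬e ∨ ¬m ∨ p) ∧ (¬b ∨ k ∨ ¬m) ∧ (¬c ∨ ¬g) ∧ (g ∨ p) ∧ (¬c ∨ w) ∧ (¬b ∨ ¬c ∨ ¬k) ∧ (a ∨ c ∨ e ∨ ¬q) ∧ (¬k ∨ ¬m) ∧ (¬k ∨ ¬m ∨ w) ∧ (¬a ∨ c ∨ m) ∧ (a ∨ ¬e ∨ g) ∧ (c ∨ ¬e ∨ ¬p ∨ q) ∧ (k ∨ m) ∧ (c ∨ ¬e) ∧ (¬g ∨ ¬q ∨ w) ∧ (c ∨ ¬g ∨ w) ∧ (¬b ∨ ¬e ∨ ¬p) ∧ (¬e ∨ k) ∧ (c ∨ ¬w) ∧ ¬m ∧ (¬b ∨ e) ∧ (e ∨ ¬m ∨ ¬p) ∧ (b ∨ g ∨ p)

Unit clause (¬m) forces m = False.
In (k ∨ m) only k is left, so k = True.
Set c = True.
  then (¬c ∨ ¬g) forces g = False.
  then (g ∨ p) forces p = True.
  then (¬c ∨ w) forces w = True.
  then (¬b ∨ ¬c ∨ ¬k) forces b = False.
Set e = False.
Set a = False.
Set q = False.
All clauses satisfied.

c: True, m: False, w: True, k: True, b: False, e: False, p: True, g: False, a: False, q: False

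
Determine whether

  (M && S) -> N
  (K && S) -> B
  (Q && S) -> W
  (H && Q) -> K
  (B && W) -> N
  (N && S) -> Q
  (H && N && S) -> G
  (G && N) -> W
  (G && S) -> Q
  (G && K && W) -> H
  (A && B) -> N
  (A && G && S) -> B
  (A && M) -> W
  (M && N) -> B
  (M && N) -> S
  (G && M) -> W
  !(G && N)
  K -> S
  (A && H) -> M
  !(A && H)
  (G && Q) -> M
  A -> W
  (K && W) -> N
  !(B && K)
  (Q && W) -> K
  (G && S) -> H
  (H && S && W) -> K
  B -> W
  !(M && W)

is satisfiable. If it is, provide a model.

S = False, B = False, W = False, Q = False, G = False, N = False, K = False, H = False, A = False, M = False

Set S = False.
  then (!K || S) forces K = False.
Set B = False.
Set W = False.
  then (!A || W) forces A = False.
Set Q = False.
Set G = False.
Set N = False.
Set H = False.
Set M = False.
All clauses satisfied.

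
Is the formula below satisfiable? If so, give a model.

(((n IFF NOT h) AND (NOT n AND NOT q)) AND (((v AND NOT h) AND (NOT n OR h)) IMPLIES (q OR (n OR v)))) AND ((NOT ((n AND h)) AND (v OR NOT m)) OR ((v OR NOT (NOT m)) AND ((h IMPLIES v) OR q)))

m=T, v=T, n=F, h=T, q=F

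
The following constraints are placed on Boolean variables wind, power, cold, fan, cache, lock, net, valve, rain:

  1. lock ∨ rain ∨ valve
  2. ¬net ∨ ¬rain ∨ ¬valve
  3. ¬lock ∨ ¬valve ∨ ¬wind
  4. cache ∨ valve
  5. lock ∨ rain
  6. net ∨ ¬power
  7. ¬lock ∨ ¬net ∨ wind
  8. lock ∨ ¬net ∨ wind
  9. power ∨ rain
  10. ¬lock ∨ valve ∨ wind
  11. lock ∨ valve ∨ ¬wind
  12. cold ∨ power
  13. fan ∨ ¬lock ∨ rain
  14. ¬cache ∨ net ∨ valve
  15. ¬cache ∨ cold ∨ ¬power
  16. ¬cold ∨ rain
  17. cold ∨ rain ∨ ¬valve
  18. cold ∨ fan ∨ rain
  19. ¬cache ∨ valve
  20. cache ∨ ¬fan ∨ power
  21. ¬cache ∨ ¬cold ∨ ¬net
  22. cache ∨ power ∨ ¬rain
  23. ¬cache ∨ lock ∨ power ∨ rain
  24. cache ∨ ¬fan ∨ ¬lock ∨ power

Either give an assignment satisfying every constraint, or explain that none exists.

Set wind = True.
Set power = False.
  then (power ∨ rain) forces rain = True.
  then (cold ∨ power) forces cold = True.
  then (cache ∨ power ∨ ¬rain) forces cache = True.
  then (¬cache ∨ valve) forces valve = True.
  then (¬cache ∨ ¬cold ∨ ¬net) forces net = False.
  then (¬lock ∨ ¬valve ∨ ¬wind) forces lock = False.
Set fan = True.
All clauses satisfied.

wind = True; power = False; cold = True; fan = True; cache = True; lock = False; net = False; valve = True; rain = True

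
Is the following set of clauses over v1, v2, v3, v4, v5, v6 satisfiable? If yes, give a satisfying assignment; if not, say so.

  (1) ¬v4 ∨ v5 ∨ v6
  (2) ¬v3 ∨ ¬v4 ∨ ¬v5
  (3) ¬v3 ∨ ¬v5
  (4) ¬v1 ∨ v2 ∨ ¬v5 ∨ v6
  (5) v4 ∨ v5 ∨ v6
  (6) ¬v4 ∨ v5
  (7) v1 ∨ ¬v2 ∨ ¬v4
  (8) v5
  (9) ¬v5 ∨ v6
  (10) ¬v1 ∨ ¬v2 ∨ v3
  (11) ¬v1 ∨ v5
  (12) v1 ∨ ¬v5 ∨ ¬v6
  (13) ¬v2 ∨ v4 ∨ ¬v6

Unit clause (v5) forces v5 = True.
In (¬v5 ∨ v6) only v6 is left, so v6 = True.
In (v1 ∨ ¬v5 ∨ ¬v6) only v1 is left, so v1 = True.
In (¬v3 ∨ ¬v5) only ¬v3 is left, so v3 = False.
In (¬v1 ∨ ¬v2 ∨ v3) only ¬v2 is left, so v2 = False.
Set v4 = True.
All clauses satisfied.

v1: True, v2: False, v3: False, v4: True, v5: True, v6: True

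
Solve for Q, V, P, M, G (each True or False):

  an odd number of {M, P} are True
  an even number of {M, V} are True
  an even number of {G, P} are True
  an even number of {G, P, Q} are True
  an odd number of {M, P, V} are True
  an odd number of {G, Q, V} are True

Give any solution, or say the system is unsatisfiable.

Q: False, V: False, P: True, M: False, G: True

{M, P}: 1 true → odd ✓
{M, V}: 0 true → even ✓
{G, P}: 2 true → even ✓
{G, P, Q}: 2 true → even ✓
{M, P, V}: 1 true → odd ✓
{G, Q, V}: 1 true → odd ✓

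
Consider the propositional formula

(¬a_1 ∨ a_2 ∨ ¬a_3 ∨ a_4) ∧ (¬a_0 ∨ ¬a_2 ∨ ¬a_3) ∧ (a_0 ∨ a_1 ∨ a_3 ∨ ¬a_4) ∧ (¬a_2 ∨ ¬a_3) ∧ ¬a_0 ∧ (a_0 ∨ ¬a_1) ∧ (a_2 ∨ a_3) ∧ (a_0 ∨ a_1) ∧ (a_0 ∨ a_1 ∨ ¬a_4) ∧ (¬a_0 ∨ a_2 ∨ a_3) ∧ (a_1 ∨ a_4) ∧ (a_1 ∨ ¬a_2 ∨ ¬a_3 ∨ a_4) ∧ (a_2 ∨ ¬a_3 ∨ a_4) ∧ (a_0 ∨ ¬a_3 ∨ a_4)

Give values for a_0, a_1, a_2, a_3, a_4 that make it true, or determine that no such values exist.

UNSATISFIABLE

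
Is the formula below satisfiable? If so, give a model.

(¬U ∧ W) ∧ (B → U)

B: False, U: False, W: True

  ¬U ∧ W = True
    ¬U = True
  B → U = True
Both conjuncts True, so the formula holds.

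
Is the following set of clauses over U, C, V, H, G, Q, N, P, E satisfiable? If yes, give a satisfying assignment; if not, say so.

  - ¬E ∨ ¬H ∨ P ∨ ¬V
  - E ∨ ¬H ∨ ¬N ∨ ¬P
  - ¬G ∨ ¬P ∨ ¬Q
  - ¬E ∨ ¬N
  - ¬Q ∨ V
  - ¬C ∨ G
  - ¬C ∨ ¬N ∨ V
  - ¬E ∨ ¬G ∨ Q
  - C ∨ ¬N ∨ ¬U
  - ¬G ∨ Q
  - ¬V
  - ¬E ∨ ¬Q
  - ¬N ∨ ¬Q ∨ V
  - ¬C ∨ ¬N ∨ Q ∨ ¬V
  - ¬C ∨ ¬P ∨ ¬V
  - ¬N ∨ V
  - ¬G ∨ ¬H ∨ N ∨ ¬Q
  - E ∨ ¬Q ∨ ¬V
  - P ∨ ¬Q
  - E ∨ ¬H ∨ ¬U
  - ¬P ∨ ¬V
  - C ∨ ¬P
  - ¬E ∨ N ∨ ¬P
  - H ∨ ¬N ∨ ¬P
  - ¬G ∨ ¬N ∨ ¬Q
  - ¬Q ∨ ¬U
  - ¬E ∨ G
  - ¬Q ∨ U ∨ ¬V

U: False, C: False, V: False, H: False, G: False, Q: False, N: False, P: False, E: False

Unit clause (¬V) forces V = False.
In (¬N ∨ V) only ¬N is left, so N = False.
In (¬Q ∨ V) only ¬Q is left, so Q = False.
In (¬G ∨ Q) only ¬G is left, so G = False.
In (¬E ∨ G) only ¬E is left, so E = False.
In (¬C ∨ G) only ¬C is left, so C = False.
In (C ∨ ¬P) only ¬P is left, so P = False.
Set U = False.
Set H = False.
All clauses satisfied.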